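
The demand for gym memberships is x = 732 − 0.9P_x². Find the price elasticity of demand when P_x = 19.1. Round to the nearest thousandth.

At P_x = 19.1, x = 403.671.
dx/dP_x = −2·0.9·P_x = −34.38.
Point elasticity E = (dx/dP_x)·(P_x/x) = -34.38 × 19.1/403.671 ≈ -1.627.
|E| > 1, so demand is elastic at this price.

-1.627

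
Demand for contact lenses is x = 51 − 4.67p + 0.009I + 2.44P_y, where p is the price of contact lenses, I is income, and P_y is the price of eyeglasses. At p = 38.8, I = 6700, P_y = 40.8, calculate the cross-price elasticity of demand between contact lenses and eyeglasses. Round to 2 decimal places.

First evaluate x: 51 − 4.67(38.8) + 0.009(6700) + 2.44(40.8) = 51 − 181.196 + 60.3 + 99.552 = 29.656.
∂x/∂P_y = +2.44, so E_xy = 2.44·(40.8/29.656) ≈ 3.36.
E_xy > 0: the goods are substitutes.

3.36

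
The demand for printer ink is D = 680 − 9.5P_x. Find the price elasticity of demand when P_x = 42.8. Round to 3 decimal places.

-1.487

At P_x = 42.8, D = 273.4.
dD/dP_x = −9.5.
Point elasticity E = (dD/dP_x)·(P_x/D) = -9.5 × 42.8/273.4 ≈ -1.487.
|E| > 1, so demand is elastic at this price.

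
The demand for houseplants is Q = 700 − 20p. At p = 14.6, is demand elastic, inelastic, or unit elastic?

At p = 14.6, Q = 408.
dQ/dp = −20.
Point elasticity E = (dQ/dp)·(p/Q) = -20 × 14.6/408 ≈ -0.716.
|E| ≈ 0.716 < 1, so demand is inelastic.

inelastic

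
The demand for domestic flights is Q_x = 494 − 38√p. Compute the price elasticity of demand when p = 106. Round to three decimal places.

-1.904

At p = 106, Q_x = 102.7661.
dQ_x/dp = −38/(2√p) = −38/(2·10.2956).
Point elasticity E = (dQ_x/dp)·(p/Q_x) = -1.8454 × 106/102.7661 ≈ -1.904.
|E| > 1, so demand is elastic at this price.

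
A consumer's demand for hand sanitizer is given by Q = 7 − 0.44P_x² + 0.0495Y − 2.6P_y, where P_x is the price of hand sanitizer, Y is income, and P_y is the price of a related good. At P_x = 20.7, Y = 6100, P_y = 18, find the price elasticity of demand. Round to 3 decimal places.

Substituting, Q = 7 − 0.44(20.7)² + 0.0495(6100) − 2.6(18) = 7 − 188.5356 + 301.95 − 46.8 = 73.6144.
∂Q/∂P_x = −2·0.44·P_x = -18.216, so E_p = -18.216·(20.7/73.6144) ≈ -5.122.
|E_p| > 1: demand is elastic.

-5.122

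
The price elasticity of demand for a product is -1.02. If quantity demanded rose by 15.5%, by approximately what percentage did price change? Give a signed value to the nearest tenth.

-15.2

%ΔQ ≈ E × %ΔP ⇒ %ΔP = %ΔQ / E = (15.5%)/(-1.02) ≈ -15.2%.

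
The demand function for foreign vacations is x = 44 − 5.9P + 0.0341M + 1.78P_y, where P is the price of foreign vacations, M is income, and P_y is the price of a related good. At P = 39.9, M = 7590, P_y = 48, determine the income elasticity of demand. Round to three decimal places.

x = 44 − 5.9(39.9) + 0.0341(7590) + 1.78(48) = 44 − 235.41 + 258.819 + 85.44 = 152.849.
∂x/∂M = +0.0341, so E_I = 0.0341·(7590/152.849) ≈ 1.693.
E_I > 1: normal good (luxury).

1.693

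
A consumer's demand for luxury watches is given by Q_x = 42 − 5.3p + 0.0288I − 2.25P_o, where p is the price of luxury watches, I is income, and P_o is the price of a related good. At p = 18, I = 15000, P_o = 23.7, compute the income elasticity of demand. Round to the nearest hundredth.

Q_x = 42 − 5.3(18) + 0.0288(15000) − 2.25(23.7) = 42 − 95.4 + 432 − 53.325 = 325.275.
∂Q_x/∂I = +0.0288, so E_I = 0.0288·(15000/325.275) ≈ 1.33.
E_I > 1: normal good (luxury).

1.33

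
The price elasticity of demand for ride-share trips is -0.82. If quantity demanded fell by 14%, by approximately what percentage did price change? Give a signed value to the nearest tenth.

17.1

%ΔQ ≈ E × %ΔP ⇒ %ΔP = %ΔQ / E = (-14%)/(-0.82) ≈ 17.1%.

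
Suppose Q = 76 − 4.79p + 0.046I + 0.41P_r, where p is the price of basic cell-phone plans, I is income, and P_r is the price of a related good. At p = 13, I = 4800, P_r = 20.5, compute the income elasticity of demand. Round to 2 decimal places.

First evaluate Q: 76 − 4.79(13) + 0.046(4800) + 0.41(20.5) = 76 − 62.27 + 220.8 + 8.405 = 242.935.
∂Q/∂I = +0.046, so E_I = 0.046·(4800/242.935) ≈ 0.91.
E_I ∈ (0,1): normal good (necessity).

0.91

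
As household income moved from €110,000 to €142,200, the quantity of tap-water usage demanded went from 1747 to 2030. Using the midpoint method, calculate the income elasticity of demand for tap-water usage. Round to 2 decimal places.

0.59

%ΔQ = (2030 − 1747)/[(1747+2030)/2] = 283/1888.5 ≈ 0.1499.
%ΔM = (142,200 − 110,000)/[(110,000+142,200)/2] = 32200/126100 ≈ 0.2554.
E_I = %ΔQ/%ΔM ≈ 0.59.
E_I ∈ (0,1): normal good (necessity).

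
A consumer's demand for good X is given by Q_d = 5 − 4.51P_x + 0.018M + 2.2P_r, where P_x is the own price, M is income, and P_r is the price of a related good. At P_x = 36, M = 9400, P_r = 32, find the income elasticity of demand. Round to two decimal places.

Q_d = 5 − 4.51(36) + 0.018(9400) + 2.2(32) = 5 − 162.36 + 169.2 + 70.4 = 82.24.
∂Q_d/∂M = +0.018, so E_I = 0.018·(9400/82.24) ≈ 2.06.
E_I > 1: normal good (luxury).

2.06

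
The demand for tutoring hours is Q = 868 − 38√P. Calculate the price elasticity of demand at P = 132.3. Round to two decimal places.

-0.51

At P = 132.3, Q = 430.9174.
dQ/dP = −38/(2√P) = −38/(2·11.5022).
Point elasticity E = (dQ/dP)·(P/Q) = -1.6519 × 132.3/430.9174 ≈ -0.51.
|E| < 1, so demand is inelastic at this price.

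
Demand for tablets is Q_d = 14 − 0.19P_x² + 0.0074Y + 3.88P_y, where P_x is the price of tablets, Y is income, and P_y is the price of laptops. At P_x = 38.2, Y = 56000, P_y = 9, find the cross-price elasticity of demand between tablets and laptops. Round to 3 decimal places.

0.188

At the given point, Q_d = 14 − 0.19(38.2)² + 0.0074(56000) + 3.88(9) = 14 − 277.2556 + 414.4 + 34.92 = 186.0644.
∂Q_d/∂P_y = +3.88, so E_xy = 3.88·(9/186.0644) ≈ 0.188.
E_xy > 0: the goods are substitutes.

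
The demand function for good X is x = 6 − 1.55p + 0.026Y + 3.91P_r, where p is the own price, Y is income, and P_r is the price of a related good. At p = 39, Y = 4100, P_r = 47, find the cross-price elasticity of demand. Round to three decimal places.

x = 6 − 1.55(39) + 0.026(4100) + 3.91(47) = 6 − 60.45 + 106.6 + 183.77 = 235.92.
∂x/∂P_r = +3.91, so E_xy = 3.91·(47/235.92) ≈ 0.779.
E_xy > 0: the goods are substitutes.

0.779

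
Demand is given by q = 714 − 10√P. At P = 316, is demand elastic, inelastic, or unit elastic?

At P = 316, q = 536.2361.
dq/dP = −10/(2√P) = −10/(2·17.7764).
Point elasticity E = (dq/dP)·(P/q) = -0.2813 × 316/536.2361 ≈ -0.166.
|E| ≈ 0.166 < 1, so demand is inelastic.

inelastic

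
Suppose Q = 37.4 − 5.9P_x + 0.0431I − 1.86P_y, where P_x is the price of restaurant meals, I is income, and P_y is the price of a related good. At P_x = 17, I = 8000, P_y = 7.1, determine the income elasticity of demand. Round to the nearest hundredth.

1.28

Evaluating quantity at (P_x, I, P_y) gives Q = 37.4 − 5.9(17) + 0.0431(8000) − 1.86(7.1) = 37.4 − 100.3 + 344.8 − 13.206 = 268.694.
∂Q/∂I = +0.0431, so E_I = 0.0431·(8000/268.694) ≈ 1.28.
E_I > 1: normal good (luxury).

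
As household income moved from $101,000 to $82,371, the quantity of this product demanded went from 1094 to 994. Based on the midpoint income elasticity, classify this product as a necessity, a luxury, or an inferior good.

%ΔQ = (994 − 1094)/[(1094+994)/2] = -100/1044 ≈ -0.0958.
%ΔM = (82,371 − 101,000)/[(101,000+82,371)/2] = -18629/91685.5 ≈ -0.2032.
E_I = %ΔQ/%ΔM ≈ 0.471.
E_I ∈ (0,1): normal good (necessity).

necessity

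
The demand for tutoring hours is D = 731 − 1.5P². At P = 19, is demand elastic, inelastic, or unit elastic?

At P = 19, D = 189.5.
dD/dP = −2·1.5·P = −57.
Point elasticity E = (dD/dP)·(P/D) = -57 × 19/189.5 ≈ -5.715.
|E| ≈ 5.715 > 1, so demand is elastic.

elastic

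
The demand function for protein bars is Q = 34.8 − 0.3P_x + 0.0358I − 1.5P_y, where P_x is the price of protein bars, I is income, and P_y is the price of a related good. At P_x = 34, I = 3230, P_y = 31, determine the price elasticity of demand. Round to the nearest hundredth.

-0.11

Evaluating quantity at (P_x, I, P_y) gives Q = 34.8 − 0.3(34) + 0.0358(3230) − 1.5(31) = 34.8 − 10.2 + 115.634 − 46.5 = 93.734.
∂Q/∂P_x = −0.3, so E_p = (−0.3)·(34/93.734) ≈ -0.11.
|E_p| < 1: demand is inelastic.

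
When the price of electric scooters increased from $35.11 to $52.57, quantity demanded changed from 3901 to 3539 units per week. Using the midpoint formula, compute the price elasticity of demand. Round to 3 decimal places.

%Δq = (3539 − 3901)/[(3901 + 3539)/2] = -362/3720 ≈ -0.0973.
%Δp = (52.57 − 35.11)/[(35.11 + 52.57)/2] = 17.46/43.84 ≈ 0.3983.
Arc elasticity E = %Δq/%Δp ≈ -0.0973/0.3983 ≈ -0.244.
|E| < 1: demand is inelastic over this range.

-0.244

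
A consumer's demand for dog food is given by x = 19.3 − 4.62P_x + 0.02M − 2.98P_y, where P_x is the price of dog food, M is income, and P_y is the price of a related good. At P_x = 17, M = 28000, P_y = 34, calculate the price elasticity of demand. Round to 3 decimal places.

-0.197

Evaluating quantity at (P_x, M, P_y) gives x = 19.3 − 4.62(17) + 0.02(28000) − 2.98(34) = 19.3 − 78.54 + 560 − 101.32 = 399.44.
∂x/∂P_x = −4.62, so E_p = (−4.62)·(17/399.44) ≈ -0.197.
|E_p| < 1: demand is inelastic.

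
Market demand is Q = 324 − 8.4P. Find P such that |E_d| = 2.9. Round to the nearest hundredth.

Set −bP/(a − bP) = −2.9 ⇒ bP = 2.9(a − bP) ⇒ bP(1+2.9) = 2.9·a.
P = 2.9·324/(8.4·3.9) ≈ 28.68.

28.68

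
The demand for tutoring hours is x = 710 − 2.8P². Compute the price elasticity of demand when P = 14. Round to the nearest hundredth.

At P = 14, x = 161.2.
dx/dP = −2·2.8·P = −78.4.
Point elasticity E = (dx/dP)·(P/x) = -78.4 × 14/161.2 ≈ -6.81.
|E| > 1, so demand is elastic at this price.

-6.81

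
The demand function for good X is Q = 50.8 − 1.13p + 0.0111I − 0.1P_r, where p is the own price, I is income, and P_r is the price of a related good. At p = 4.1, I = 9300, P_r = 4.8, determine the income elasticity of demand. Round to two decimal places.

Substituting, Q = 50.8 − 1.13(4.1) + 0.0111(9300) − 0.1(4.8) = 50.8 − 4.633 + 103.23 − 0.48 = 148.917.
∂Q/∂I = +0.0111, so E_I = 0.0111·(9300/148.917) ≈ 0.69.
E_I ∈ (0,1): normal good (necessity).

0.69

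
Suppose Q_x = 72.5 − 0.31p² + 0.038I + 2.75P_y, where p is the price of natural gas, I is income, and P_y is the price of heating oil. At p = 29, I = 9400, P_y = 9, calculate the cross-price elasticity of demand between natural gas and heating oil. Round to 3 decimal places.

At the given point, Q_x = 72.5 − 0.31(29)² + 0.038(9400) + 2.75(9) = 72.5 − 260.71 + 357.2 + 24.75 = 193.74.
∂Q_x/∂P_y = +2.75, so E_xy = 2.75·(9/193.74) ≈ 0.128.
E_xy > 0: the goods are substitutes.

0.128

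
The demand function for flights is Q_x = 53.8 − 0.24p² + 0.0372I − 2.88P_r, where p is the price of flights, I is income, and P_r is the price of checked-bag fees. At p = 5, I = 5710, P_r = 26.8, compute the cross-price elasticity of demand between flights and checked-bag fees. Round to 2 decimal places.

Substituting, Q_x = 53.8 − 0.24(5)² + 0.0372(5710) − 2.88(26.8) = 53.8 − 6 + 212.412 − 77.184 = 183.028.
∂Q_x/∂P_r = −2.88, so E_xy = -2.88·(26.8/183.028) ≈ -0.42.
E_xy < 0: the goods are complements.

-0.42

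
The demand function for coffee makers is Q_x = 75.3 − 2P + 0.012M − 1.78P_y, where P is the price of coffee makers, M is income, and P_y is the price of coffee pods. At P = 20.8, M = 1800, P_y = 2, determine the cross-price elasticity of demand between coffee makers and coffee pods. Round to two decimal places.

Substituting, Q_x = 75.3 − 2(20.8) + 0.012(1800) − 1.78(2) = 75.3 − 41.6 + 21.6 − 3.56 = 51.74.
∂Q_x/∂P_y = −1.78, so E_xy = -1.78·(2/51.74) ≈ -0.07.
E_xy < 0: the goods are complements.

-0.07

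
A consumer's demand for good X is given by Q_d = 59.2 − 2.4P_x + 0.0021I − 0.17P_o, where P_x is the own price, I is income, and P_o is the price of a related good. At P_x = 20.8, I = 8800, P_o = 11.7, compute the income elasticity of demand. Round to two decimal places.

0.72

Substituting, Q_d = 59.2 − 2.4(20.8) + 0.0021(8800) − 0.17(11.7) = 59.2 − 49.92 + 18.48 − 1.989 = 25.771.
∂Q_d/∂I = +0.0021, so E_I = 0.0021·(8800/25.771) ≈ 0.72.
E_I ∈ (0,1): normal good (necessity).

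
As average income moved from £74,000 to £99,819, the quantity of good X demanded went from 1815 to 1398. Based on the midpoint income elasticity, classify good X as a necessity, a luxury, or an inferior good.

inferior

%ΔQ = (1398 − 1815)/[(1815+1398)/2] = -417/1606.5 ≈ -0.2596.
%ΔM = (99,819 − 74,000)/[(74,000+99,819)/2] = 25819/86909.5 ≈ 0.2971.
E_I = %ΔQ/%ΔM ≈ -0.874.
E_I < 0: inferior good.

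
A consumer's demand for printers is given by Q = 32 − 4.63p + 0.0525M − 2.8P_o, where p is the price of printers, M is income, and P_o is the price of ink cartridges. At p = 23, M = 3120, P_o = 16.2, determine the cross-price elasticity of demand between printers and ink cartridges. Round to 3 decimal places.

-1.032

Q = 32 − 4.63(23) + 0.0525(3120) − 2.8(16.2) = 32 − 106.49 + 163.8 − 45.36 = 43.95.
∂Q/∂P_o = −2.8, so E_xy = -2.8·(16.2/43.95) ≈ -1.032.
E_xy < 0: the goods are complements.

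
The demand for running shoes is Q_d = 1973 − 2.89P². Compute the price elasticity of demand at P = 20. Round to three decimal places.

-2.830

At P = 20, Q_d = 817.
dQ_d/dP = −2·2.89·P = −115.6.
Point elasticity E = (dQ_d/dP)·(P/Q_d) = -115.6 × 20/817 ≈ -2.830.
|E| > 1, so demand is elastic at this price.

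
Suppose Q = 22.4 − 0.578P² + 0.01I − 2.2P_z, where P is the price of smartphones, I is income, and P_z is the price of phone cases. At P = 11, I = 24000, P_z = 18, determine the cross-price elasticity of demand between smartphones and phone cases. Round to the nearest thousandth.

First evaluate Q: 22.4 − 0.578(11)² + 0.01(24000) − 2.2(18) = 22.4 − 69.938 + 240 − 39.6 = 152.862.
∂Q/∂P_z = −2.2, so E_xy = -2.2·(18/152.862) ≈ -0.259.
E_xy < 0: the goods are complements.

-0.259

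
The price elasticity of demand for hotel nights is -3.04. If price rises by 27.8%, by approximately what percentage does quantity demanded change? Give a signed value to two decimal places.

%ΔQ ≈ E × %ΔP = (-3.04) × (27.8%) ≈ -84.51%.

-84.51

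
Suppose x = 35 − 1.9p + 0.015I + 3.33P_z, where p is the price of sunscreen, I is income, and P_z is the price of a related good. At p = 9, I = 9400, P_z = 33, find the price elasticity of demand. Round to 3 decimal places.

Substituting, x = 35 − 1.9(9) + 0.015(9400) + 3.33(33) = 35 − 17.1 + 141 + 109.89 = 268.79.
∂x/∂p = −1.9, so E_p = (−1.9)·(9/268.79) ≈ -0.064.
|E_p| < 1: demand is inelastic.

-0.064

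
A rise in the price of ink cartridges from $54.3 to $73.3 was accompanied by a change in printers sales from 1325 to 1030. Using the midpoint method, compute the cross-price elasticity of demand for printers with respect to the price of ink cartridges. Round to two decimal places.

%ΔQ_x = (1030 − 1325)/[(1325+1030)/2] = -295/1177.5 ≈ -0.2505.
%ΔP_y = (73.3 − 54.3)/[(54.3+73.3)/2] ≈ 0.2978.
E_xy = -0.2505/0.2978 ≈ -0.84.
E_xy < 0, so printers and ink cartridges are complements.

-0.84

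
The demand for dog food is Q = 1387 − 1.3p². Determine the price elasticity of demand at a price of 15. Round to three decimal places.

At p = 15, Q = 1094.5.
dQ/dp = −2·1.3·p = −39.
Point elasticity E = (dQ/dp)·(p/Q) = -39 × 15/1094.5 ≈ -0.534.
|E| < 1, so demand is inelastic at this price.

-0.534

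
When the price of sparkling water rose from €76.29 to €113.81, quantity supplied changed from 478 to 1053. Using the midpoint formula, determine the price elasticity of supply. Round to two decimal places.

%ΔQ = (1053 − 478)/[(478 + 1053)/2] = 575/765.5 ≈ 0.7511.
%Δp = (113.81 − 76.29)/[(76.29 + 113.81)/2] = 37.52/95.05 ≈ 0.3947.
Arc elasticity E = %ΔQ/%Δp ≈ 0.7511/0.3947 ≈ 1.90.
|E| > 1: supply is elastic over this range.

1.90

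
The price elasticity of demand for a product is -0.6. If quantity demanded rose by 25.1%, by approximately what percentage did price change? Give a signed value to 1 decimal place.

-41.8

%ΔQ ≈ E × %ΔP ⇒ %ΔP = %ΔQ / E = (25.1%)/(-0.6) ≈ -41.8%.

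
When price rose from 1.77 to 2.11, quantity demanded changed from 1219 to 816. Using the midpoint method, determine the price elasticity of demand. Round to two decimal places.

-2.26

%ΔQ = (816 − 1219)/[(1219 + 816)/2] = -403/1017.5 ≈ -0.3961.
%ΔP = (2.11 − 1.77)/[(1.77 + 2.11)/2] = 0.34/1.94 ≈ 0.1753.
Arc elasticity E = %ΔQ/%ΔP ≈ -0.3961/0.1753 ≈ -2.26.
|E| > 1: demand is elastic over this range.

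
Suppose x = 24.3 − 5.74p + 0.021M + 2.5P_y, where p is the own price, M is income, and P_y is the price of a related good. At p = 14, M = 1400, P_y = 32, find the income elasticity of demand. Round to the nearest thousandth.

x = 24.3 − 5.74(14) + 0.021(1400) + 2.5(32) = 24.3 − 80.36 + 29.4 + 80 = 53.34.
∂x/∂M = +0.021, so E_I = 0.021·(1400/53.34) ≈ 0.551.
E_I ∈ (0,1): normal good (necessity).

0.551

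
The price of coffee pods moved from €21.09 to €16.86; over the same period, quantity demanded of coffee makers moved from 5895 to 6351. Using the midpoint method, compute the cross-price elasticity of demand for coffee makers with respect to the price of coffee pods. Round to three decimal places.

-0.334

%ΔQ_x = (6351 − 5895)/[(5895+6351)/2] = 456/6123 ≈ 0.0745.
%ΔP_y = (16.86 − 21.09)/[(21.09+16.86)/2] ≈ -0.2229.
E_xy = 0.0745/-0.2229 ≈ -0.334.
E_xy < 0, so coffee makers and coffee pods are complements.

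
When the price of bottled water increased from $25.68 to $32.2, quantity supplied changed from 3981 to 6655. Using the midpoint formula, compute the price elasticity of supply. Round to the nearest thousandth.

%Δq = (6655 − 3981)/[(3981 + 6655)/2] = 2674/5318 ≈ 0.5028.
%Δp = (32.2 − 25.68)/[(25.68 + 32.2)/2] = 6.52/28.94 ≈ 0.2253.
Arc elasticity E = %Δq/%Δp ≈ 0.5028/0.2253 ≈ 2.232.
|E| > 1: supply is elastic over this range.

2.232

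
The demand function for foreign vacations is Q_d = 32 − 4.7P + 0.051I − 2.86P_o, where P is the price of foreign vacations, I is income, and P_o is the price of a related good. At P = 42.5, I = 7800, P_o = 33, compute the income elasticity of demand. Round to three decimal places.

2.932

Substituting, Q_d = 32 − 4.7(42.5) + 0.051(7800) − 2.86(33) = 32 − 199.75 + 397.8 − 94.38 = 135.67.
∂Q_d/∂I = +0.051, so E_I = 0.051·(7800/135.67) ≈ 2.932.
E_I > 1: normal good (luxury).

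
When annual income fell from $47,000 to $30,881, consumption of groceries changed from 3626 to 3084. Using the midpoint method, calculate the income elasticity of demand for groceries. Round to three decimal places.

0.390

%ΔQ = (3084 − 3626)/[(3626+3084)/2] = -542/3355 ≈ -0.1615.
%ΔI = (30,881 − 47,000)/[(47,000+30,881)/2] = -16119/38940.5 ≈ -0.4139.
E_I = %ΔQ/%ΔI ≈ 0.390.
E_I ∈ (0,1): normal good (necessity).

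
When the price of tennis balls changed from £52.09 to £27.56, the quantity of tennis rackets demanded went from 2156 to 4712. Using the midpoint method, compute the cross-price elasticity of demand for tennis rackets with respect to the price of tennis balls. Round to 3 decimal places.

%ΔQ_x = (4712 − 2156)/[(2156+4712)/2] = 2556/3434 ≈ 0.7443.
%ΔP_y = (27.56 − 52.09)/[(52.09+27.56)/2] ≈ -0.6159.
E_xy = 0.7443/-0.6159 ≈ -1.208.
E_xy < 0, so tennis rackets and tennis balls are complements.

-1.208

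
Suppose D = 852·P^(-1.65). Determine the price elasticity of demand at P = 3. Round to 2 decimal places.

-1.65

For a Cobb–Douglas (constant-elasticity) form D = A·P^α·…, the elasticity with respect to P equals the exponent α at every point.
Here the exponent on P is -1.65, so the price elasticity of demand is -1.65.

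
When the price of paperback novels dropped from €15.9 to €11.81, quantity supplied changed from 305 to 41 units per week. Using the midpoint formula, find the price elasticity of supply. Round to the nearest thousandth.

%Δq = (41 − 305)/[(305 + 41)/2] = -264/173 ≈ -1.5260.
%Δp = (11.81 − 15.9)/[(15.9 + 11.81)/2] = -4.09/13.855 ≈ -0.2952.
Arc elasticity E = %Δq/%Δp ≈ -1.5260/-0.2952 ≈ 5.169.
|E| > 1: supply is elastic over this range.

5.169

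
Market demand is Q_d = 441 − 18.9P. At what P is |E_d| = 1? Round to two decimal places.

For linear demand Q_d = a − bP, E = −bP/(a − bP). |E| = 1 ⇒ bP = a − bP ⇒ P = a/(2b).
P = 441/(2·18.9) ≈ 11.67.

11.67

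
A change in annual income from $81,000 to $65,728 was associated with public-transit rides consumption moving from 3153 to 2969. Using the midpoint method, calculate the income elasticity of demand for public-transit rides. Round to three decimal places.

%ΔQ = (2969 − 3153)/[(3153+2969)/2] = -184/3061 ≈ -0.0601.
%ΔI = (65,728 − 81,000)/[(81,000+65,728)/2] = -15272/73364 ≈ -0.2082.
E_I = %ΔQ/%ΔI ≈ 0.289.
E_I ∈ (0,1): normal good (necessity).

0.289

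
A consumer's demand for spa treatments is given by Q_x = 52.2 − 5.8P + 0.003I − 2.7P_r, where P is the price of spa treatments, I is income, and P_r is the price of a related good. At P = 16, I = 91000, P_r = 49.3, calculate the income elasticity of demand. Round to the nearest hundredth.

2.75

Q_x = 52.2 − 5.8(16) + 0.003(91000) − 2.7(49.3) = 52.2 − 92.8 + 273 − 133.11 = 99.29.
∂Q_x/∂I = +0.003, so E_I = 0.003·(91000/99.29) ≈ 2.75.
E_I > 1: normal good (luxury).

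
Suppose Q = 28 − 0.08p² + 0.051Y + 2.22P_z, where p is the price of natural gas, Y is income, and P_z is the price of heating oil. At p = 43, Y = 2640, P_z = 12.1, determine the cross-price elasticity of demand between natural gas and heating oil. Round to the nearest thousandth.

Q = 28 − 0.08(43)² + 0.051(2640) + 2.22(12.1) = 28 − 147.92 + 134.64 + 26.862 = 41.582.
∂Q/∂P_z = +2.22, so E_xy = 2.22·(12.1/41.582) ≈ 0.646.
E_xy > 0: the goods are substitutes.

0.646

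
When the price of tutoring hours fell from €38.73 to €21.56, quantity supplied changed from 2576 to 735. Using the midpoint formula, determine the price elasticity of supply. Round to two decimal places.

1.95

%ΔQ = (735 − 2576)/[(2576 + 735)/2] = -1841/1655.5 ≈ -1.1121.
%Δp = (21.56 − 38.73)/[(38.73 + 21.56)/2] = -17.17/30.145 ≈ -0.5696.
Arc elasticity E = %ΔQ/%Δp ≈ -1.1121/-0.5696 ≈ 1.95.
|E| > 1: supply is elastic over this range.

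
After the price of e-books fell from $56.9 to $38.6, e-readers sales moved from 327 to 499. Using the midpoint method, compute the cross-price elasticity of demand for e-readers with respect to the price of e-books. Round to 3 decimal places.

%ΔQ_x = (499 − 327)/[(327+499)/2] = 172/413 ≈ 0.4165.
%ΔP_y = (38.6 − 56.9)/[(56.9+38.6)/2] ≈ -0.3832.
E_xy = 0.4165/-0.3832 ≈ -1.087.
E_xy < 0, so e-readers and e-books are complements.

-1.087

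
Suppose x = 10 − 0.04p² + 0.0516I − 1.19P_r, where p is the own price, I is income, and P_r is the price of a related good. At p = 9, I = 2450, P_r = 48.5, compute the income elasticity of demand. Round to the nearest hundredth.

x = 10 − 0.04(9)² + 0.0516(2450) − 1.19(48.5) = 10 − 3.24 + 126.42 − 57.715 = 75.465.
∂x/∂I = +0.0516, so E_I = 0.0516·(2450/75.465) ≈ 1.68.
E_I > 1: normal good (luxury).

1.68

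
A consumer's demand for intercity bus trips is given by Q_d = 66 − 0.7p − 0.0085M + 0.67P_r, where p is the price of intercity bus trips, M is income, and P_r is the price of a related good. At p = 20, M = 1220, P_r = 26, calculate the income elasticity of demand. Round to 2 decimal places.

-0.18

At the given point, Q_d = 66 − 0.7(20) − 0.0085(1220) + 0.67(26) = 66 − 14 − 10.37 + 17.42 = 59.05.
∂Q_d/∂M = −0.0085, so E_I = -0.0085·(1220/59.05) ≈ -0.18.
E_I < 0: inferior good.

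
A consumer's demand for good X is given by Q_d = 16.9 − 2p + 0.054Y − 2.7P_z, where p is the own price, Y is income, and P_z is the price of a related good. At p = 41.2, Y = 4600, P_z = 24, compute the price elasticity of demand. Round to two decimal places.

-0.70

First evaluate Q_d: 16.9 − 2(41.2) + 0.054(4600) − 2.7(24) = 16.9 − 82.4 + 248.4 − 64.8 = 118.1.
∂Q_d/∂p = −2, so E_p = (−2)·(41.2/118.1) ≈ -0.70.
|E_p| < 1: demand is inelastic.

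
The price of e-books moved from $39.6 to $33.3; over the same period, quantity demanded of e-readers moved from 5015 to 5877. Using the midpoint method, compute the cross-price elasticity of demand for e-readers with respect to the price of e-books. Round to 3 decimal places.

%ΔQ_x = (5877 − 5015)/[(5015+5877)/2] = 862/5446 ≈ 0.1583.
%ΔP_y = (33.3 − 39.6)/[(39.6+33.3)/2] ≈ -0.1728.
E_xy = 0.1583/-0.1728 ≈ -0.916.
E_xy < 0, so e-readers and e-books are complements.

-0.916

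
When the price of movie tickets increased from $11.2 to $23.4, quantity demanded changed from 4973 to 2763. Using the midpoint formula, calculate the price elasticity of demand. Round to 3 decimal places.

%Δq = (2763 − 4973)/[(4973 + 2763)/2] = -2210/3868 ≈ -0.5714.
%Δp = (23.4 − 11.2)/[(11.2 + 23.4)/2] = 12.2/17.3 ≈ 0.7052.
Arc elasticity E = %Δq/%Δp ≈ -0.5714/0.7052 ≈ -0.810.
|E| < 1: demand is inelastic over this range.

-0.810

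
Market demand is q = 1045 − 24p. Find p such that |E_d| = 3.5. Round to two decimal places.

Set −bp/(a − bp) = −3.5 ⇒ bp = 3.5(a − bp) ⇒ bp(1+3.5) = 3.5·a.
p = 3.5·1045/(24·4.5) ≈ 33.87.

33.87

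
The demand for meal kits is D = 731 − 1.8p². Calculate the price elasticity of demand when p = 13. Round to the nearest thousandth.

At p = 13, D = 426.8.
dD/dp = −2·1.8·p = −46.8.
Point elasticity E = (dD/dp)·(p/D) = -46.8 × 13/426.8 ≈ -1.425.
|E| > 1, so demand is elastic at this price.

-1.425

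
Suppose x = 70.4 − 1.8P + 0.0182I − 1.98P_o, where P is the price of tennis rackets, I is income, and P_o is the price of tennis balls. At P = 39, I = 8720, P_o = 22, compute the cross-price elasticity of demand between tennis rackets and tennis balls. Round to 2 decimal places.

-0.38

Substituting, x = 70.4 − 1.8(39) + 0.0182(8720) − 1.98(22) = 70.4 − 70.2 + 158.704 − 43.56 = 115.344.
∂x/∂P_o = −1.98, so E_xy = -1.98·(22/115.344) ≈ -0.38.
E_xy < 0: the goods are complements.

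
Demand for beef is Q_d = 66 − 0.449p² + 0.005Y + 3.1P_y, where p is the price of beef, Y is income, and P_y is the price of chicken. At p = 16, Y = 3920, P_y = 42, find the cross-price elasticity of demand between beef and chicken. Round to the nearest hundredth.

1.29

Substituting, Q_d = 66 − 0.449(16)² + 0.005(3920) + 3.1(42) = 66 − 114.944 + 19.6 + 130.2 = 100.856.
∂Q_d/∂P_y = +3.1, so E_xy = 3.1·(42/100.856) ≈ 1.29.
E_xy > 0: the goods are substitutes.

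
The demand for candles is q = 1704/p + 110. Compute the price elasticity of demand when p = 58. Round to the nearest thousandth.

-0.211

At p = 58, q = 139.3793.
dq/dp = −1704/p² = −0.5065.
Point elasticity E = (dq/dp)·(p/q) = -0.5065 × 58/139.3793 ≈ -0.211.
|E| < 1, so demand is inelastic at this price.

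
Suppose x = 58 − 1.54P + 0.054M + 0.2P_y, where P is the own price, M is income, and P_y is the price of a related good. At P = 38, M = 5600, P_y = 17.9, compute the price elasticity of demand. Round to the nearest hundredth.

At the given point, x = 58 − 1.54(38) + 0.054(5600) + 0.2(17.9) = 58 − 58.52 + 302.4 + 3.58 = 305.46.
∂x/∂P = −1.54, so E_p = (−1.54)·(38/305.46) ≈ -0.19.
|E_p| < 1: demand is inelastic.

-0.19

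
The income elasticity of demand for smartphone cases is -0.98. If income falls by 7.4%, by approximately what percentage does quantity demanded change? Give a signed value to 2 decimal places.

%ΔQ ≈ E × %ΔI = (-0.98) × (-7.4%) ≈ 7.25%.

7.25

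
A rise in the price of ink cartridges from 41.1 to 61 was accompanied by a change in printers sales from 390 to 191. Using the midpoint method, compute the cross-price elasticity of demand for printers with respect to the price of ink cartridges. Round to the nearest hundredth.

%ΔQ_x = (191 − 390)/[(390+191)/2] = -199/290.5 ≈ -0.6850.
%ΔP_y = (61 − 41.1)/[(41.1+61)/2] ≈ 0.3898.
E_xy = -0.6850/0.3898 ≈ -1.76.
E_xy < 0, so printers and ink cartridges are complements.

-1.76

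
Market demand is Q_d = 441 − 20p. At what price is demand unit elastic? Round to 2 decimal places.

For linear demand Q_d = a − bp, E = −bp/(a − bp). |E| = 1 ⇒ bp = a − bp ⇒ p = a/(2b).
p = 441/(2·20) ≈ 11.03.

11.03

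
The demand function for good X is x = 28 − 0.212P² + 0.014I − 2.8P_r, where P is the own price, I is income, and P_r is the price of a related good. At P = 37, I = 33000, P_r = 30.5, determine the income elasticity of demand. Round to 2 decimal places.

Substituting, x = 28 − 0.212(37)² + 0.014(33000) − 2.8(30.5) = 28 − 290.228 + 462 − 85.4 = 114.372.
∂x/∂I = +0.014, so E_I = 0.014·(33000/114.372) ≈ 4.04.
E_I > 1: normal good (luxury).

4.04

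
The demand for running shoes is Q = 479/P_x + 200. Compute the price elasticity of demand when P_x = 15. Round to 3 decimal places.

-0.138

At P_x = 15, Q = 231.9333.
dQ/dP_x = −479/P_x² = −2.1289.
Point elasticity E = (dQ/dP_x)·(P_x/Q) = -2.1289 × 15/231.9333 ≈ -0.138.
|E| < 1, so demand is inelastic at this price.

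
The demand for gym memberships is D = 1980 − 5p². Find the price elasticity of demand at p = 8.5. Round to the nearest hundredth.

At p = 8.5, D = 1618.75.
dD/dp = −2·5·p = −85.
Point elasticity E = (dD/dp)·(p/D) = -85 × 8.5/1618.75 ≈ -0.45.
|E| < 1, so demand is inelastic at this price.

-0.45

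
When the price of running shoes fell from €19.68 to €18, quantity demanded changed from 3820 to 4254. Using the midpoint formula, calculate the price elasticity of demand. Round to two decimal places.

%Δq = (4254 − 3820)/[(3820 + 4254)/2] = 434/4037 ≈ 0.1075.
%ΔP = (18 − 19.68)/[(19.68 + 18)/2] = -1.68/18.84 ≈ -0.0892.
Arc elasticity E = %Δq/%ΔP ≈ 0.1075/-0.0892 ≈ -1.21.
|E| > 1: demand is elastic over this range.

-1.21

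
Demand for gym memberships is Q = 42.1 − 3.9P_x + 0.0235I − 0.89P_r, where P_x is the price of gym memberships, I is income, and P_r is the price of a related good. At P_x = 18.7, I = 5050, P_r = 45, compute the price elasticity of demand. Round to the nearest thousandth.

-1.526

Q = 42.1 − 3.9(18.7) + 0.0235(5050) − 0.89(45) = 42.1 − 72.93 + 118.675 − 40.05 = 47.795.
∂Q/∂P_x = −3.9, so E_p = (−3.9)·(18.7/47.795) ≈ -1.526.
|E_p| > 1: demand is elastic.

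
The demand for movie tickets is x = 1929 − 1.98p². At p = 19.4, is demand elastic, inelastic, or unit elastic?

elastic

At p = 19.4, x = 1183.8072.
dx/dp = −2·1.98·p = −76.824.
Point elasticity E = (dx/dp)·(p/x) = -76.824 × 19.4/1183.8072 ≈ -1.259.
|E| ≈ 1.259 > 1, so demand is elastic.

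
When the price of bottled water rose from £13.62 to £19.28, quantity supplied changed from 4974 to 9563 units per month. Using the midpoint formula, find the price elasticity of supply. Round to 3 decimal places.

1.835

%ΔQ = (9563 − 4974)/[(4974 + 9563)/2] = 4589/7268.5 ≈ 0.6314.
%Δp = (19.28 − 13.62)/[(13.62 + 19.28)/2] = 5.66/16.45 ≈ 0.3441.
Arc elasticity E = %ΔQ/%Δp ≈ 0.6314/0.3441 ≈ 1.835.
|E| > 1: supply is elastic over this range.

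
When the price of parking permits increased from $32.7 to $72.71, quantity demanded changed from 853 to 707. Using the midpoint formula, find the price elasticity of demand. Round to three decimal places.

%Δq = (707 − 853)/[(853 + 707)/2] = -146/780 ≈ -0.1872.
%ΔP = (72.71 − 32.7)/[(32.7 + 72.71)/2] = 40.01/52.705 ≈ 0.7591.
Arc elasticity E = %Δq/%ΔP ≈ -0.1872/0.7591 ≈ -0.247.
|E| < 1: demand is inelastic over this range.

-0.247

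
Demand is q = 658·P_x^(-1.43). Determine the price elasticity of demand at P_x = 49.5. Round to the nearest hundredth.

For a Cobb–Douglas (constant-elasticity) form q = A·P_x^α·…, the elasticity with respect to P_x equals the exponent α at every point.
Here the exponent on P_x is -1.43, so the price elasticity of demand is -1.43.

-1.43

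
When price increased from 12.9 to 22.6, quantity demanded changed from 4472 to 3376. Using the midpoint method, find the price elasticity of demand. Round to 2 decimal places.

-0.51

%Δq = (3376 − 4472)/[(4472 + 3376)/2] = -1096/3924 ≈ -0.2793.
%Δp = (22.6 − 12.9)/[(12.9 + 22.6)/2] = 9.7/17.75 ≈ 0.5465.
Arc elasticity E = %Δq/%Δp ≈ -0.2793/0.5465 ≈ -0.51.
|E| < 1: demand is inelastic over this range.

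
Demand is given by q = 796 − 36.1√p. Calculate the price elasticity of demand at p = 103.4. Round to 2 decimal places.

-0.43

At p = 103.4, q = 428.9143.
dq/dp = −36.1/(2√p) = −36.1/(2·10.1686).
Point elasticity E = (dq/dp)·(p/q) = -1.7751 × 103.4/428.9143 ≈ -0.43.
|E| < 1, so demand is inelastic at this price.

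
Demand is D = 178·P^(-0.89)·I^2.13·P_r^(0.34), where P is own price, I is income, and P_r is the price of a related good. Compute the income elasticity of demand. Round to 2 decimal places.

2.13

For a Cobb–Douglas (constant-elasticity) form D = A·I^α·…, the elasticity with respect to I equals the exponent α at every point.
Here the exponent on I is 2.13, so the income elasticity of demand is 2.13.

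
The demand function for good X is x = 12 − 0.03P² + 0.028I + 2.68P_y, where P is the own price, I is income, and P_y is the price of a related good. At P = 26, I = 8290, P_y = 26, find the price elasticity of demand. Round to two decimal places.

-0.14

x = 12 − 0.03(26)² + 0.028(8290) + 2.68(26) = 12 − 20.28 + 232.12 + 69.68 = 293.52.
∂x/∂P = −2·0.03·P = -1.56, so E_p = -1.56·(26/293.52) ≈ -0.14.
|E_p| < 1: demand is inelastic.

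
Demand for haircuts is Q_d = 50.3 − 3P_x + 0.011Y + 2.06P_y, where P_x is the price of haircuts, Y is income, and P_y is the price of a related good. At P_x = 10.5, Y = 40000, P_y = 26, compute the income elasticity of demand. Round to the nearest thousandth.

0.859

Evaluating quantity at (P_x, Y, P_y) gives Q_d = 50.3 − 3(10.5) + 0.011(40000) + 2.06(26) = 50.3 − 31.5 + 440 + 53.56 = 512.36.
∂Q_d/∂Y = +0.011, so E_I = 0.011·(40000/512.36) ≈ 0.859.
E_I ∈ (0,1): normal good (necessity).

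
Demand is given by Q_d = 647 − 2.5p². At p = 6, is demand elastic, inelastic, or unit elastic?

At p = 6, Q_d = 557.
dQ_d/dp = −2·2.5·p = −30.
Point elasticity E = (dQ_d/dp)·(p/Q_d) = -30 × 6/557 ≈ -0.323.
|E| ≈ 0.323 < 1, so demand is inelastic.

inelastic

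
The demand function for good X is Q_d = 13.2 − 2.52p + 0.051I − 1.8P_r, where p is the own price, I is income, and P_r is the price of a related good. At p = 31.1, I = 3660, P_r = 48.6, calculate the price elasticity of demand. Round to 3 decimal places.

-2.305

Evaluating quantity at (p, I, P_r) gives Q_d = 13.2 − 2.52(31.1) + 0.051(3660) − 1.8(48.6) = 13.2 − 78.372 + 186.66 − 87.48 = 34.008.
∂Q_d/∂p = −2.52, so E_p = (−2.52)·(31.1/34.008) ≈ -2.305.
|E_p| > 1: demand is elastic.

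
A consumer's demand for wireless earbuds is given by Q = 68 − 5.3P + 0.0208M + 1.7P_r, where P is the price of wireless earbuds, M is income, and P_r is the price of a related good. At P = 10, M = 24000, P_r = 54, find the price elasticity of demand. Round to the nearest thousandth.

Evaluating quantity at (P, M, P_r) gives Q = 68 − 5.3(10) + 0.0208(24000) + 1.7(54) = 68 − 53 + 499.2 + 91.8 = 606.
∂Q/∂P = −5.3, so E_p = (−5.3)·(10/606) ≈ -0.087.
|E_p| < 1: demand is inelastic.

-0.087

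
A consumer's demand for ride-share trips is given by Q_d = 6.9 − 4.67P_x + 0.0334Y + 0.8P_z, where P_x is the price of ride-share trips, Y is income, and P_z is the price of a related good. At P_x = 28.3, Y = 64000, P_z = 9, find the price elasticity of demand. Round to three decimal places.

-0.065

Evaluating quantity at (P_x, Y, P_z) gives Q_d = 6.9 − 4.67(28.3) + 0.0334(64000) + 0.8(9) = 6.9 − 132.161 + 2137.6 + 7.2 = 2019.539.
∂Q_d/∂P_x = −4.67, so E_p = (−4.67)·(28.3/2019.539) ≈ -0.065.
|E_p| < 1: demand is inelastic.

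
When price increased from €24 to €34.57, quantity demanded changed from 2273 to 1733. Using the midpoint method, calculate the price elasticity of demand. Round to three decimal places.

-0.747

%ΔQ = (1733 − 2273)/[(2273 + 1733)/2] = -540/2003 ≈ -0.2696.
%Δp = (34.57 − 24)/[(24 + 34.57)/2] = 10.57/29.285 ≈ 0.3609.
Arc elasticity E = %ΔQ/%Δp ≈ -0.2696/0.3609 ≈ -0.747.
|E| < 1: demand is inelastic over this range.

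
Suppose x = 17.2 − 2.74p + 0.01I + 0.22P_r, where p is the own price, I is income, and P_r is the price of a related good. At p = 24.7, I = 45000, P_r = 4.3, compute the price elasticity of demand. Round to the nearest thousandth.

x = 17.2 − 2.74(24.7) + 0.01(45000) + 0.22(4.3) = 17.2 − 67.678 + 450 + 0.946 = 400.468.
∂x/∂p = −2.74, so E_p = (−2.74)·(24.7/400.468) ≈ -0.169.
|E_p| < 1: demand is inelastic.

-0.169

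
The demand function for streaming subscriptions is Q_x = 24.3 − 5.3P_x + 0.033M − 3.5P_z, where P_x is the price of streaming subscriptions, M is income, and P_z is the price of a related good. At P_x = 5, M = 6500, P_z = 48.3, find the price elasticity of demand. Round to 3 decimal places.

Q_x = 24.3 − 5.3(5) + 0.033(6500) − 3.5(48.3) = 24.3 − 26.5 + 214.5 − 169.05 = 43.25.
∂Q_x/∂P_x = −5.3, so E_p = (−5.3)·(5/43.25) ≈ -0.613.
|E_p| < 1: demand is inelastic.

-0.613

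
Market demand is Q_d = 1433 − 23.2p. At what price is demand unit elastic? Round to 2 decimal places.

For linear demand Q_d = a − bp, E = −bp/(a − bp). |E| = 1 ⇒ bp = a − bp ⇒ p = a/(2b).
p = 1433/(2·23.2) ≈ 30.88.

30.88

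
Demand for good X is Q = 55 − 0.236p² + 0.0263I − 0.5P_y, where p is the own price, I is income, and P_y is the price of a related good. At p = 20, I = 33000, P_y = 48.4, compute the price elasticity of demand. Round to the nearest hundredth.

-0.23

Substituting, Q = 55 − 0.236(20)² + 0.0263(33000) − 0.5(48.4) = 55 − 94.4 + 867.9 − 24.2 = 804.3.
∂Q/∂p = −2·0.236·p = -9.44, so E_p = -9.44·(20/804.3) ≈ -0.23.
|E_p| < 1: demand is inelastic.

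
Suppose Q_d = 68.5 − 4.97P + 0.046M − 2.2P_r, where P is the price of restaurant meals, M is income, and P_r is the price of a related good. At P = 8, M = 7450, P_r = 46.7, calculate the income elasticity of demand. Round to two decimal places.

1.28

Substituting, Q_d = 68.5 − 4.97(8) + 0.046(7450) − 2.2(46.7) = 68.5 − 39.76 + 342.7 − 102.74 = 268.7.
∂Q_d/∂M = +0.046, so E_I = 0.046·(7450/268.7) ≈ 1.28.
E_I > 1: normal good (luxury).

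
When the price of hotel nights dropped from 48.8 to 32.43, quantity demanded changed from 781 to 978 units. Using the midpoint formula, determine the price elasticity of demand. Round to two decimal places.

-0.56

%Δq = (978 − 781)/[(781 + 978)/2] = 197/879.5 ≈ 0.2240.
%ΔP = (32.43 − 48.8)/[(48.8 + 32.43)/2] = -16.37/40.615 ≈ -0.4031.
Arc elasticity E = %Δq/%ΔP ≈ 0.2240/-0.4031 ≈ -0.56.
|E| < 1: demand is inelastic over this range.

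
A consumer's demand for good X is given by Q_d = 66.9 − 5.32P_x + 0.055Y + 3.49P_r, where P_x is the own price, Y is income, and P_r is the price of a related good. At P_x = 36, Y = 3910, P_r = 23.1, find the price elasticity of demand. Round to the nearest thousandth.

-1.120

Substituting, Q_d = 66.9 − 5.32(36) + 0.055(3910) + 3.49(23.1) = 66.9 − 191.52 + 215.05 + 80.619 = 171.049.
∂Q_d/∂P_x = −5.32, so E_p = (−5.32)·(36/171.049) ≈ -1.120.
|E_p| > 1: demand is elastic.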